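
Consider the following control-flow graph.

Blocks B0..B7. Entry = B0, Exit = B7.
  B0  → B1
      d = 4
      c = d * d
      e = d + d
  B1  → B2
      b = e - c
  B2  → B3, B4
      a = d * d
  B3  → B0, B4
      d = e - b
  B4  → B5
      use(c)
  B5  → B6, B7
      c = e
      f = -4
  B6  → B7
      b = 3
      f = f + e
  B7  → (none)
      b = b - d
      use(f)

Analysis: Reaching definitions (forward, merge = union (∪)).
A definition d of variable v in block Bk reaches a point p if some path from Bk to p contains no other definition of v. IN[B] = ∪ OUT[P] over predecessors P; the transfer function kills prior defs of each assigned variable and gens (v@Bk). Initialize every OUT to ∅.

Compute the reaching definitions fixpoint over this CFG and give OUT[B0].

Answer: {a@B2, b@B1, c@B0, d@B0, e@B0}

Derivation:
Per-block solution:
  B0:  IN={a@B2, b@B1, c@B0, d@B3, e@B0}  OUT={a@B2, b@B1, c@B0, d@B0, e@B0}
  B1:  IN={a@B2, b@B1, c@B0, d@B0, e@B0}  OUT={a@B2, b@B1, c@B0, d@B0, e@B0}
  B2:  IN={a@B2, b@B1, c@B0, d@B0, e@B0}  OUT={a@B2, b@B1, c@B0, d@B0, e@B0}
  B3:  IN={a@B2, b@B1, c@B0, d@B0, e@B0}  OUT={a@B2, b@B1, c@B0, d@B3, e@B0}
  B4:  IN={a@B2, b@B1, c@B0, d@B0, d@B3, e@B0}  OUT={a@B2, b@B1, c@B0, d@B0, d@B3, e@B0}
  B5:  IN={a@B2, b@B1, c@B0, d@B0, d@B3, e@B0}  OUT={a@B2, b@B1, c@B5, d@B0, d@B3, e@B0, f@B5}
  B6:  IN={a@B2, b@B1, c@B5, d@B0, d@B3, e@B0, f@B5}  OUT={a@B2, b@B6, c@B5, d@B0, d@B3, e@B0, f@B6}
  B7:  IN={a@B2, b@B1, b@B6, c@B5, d@B0, d@B3, e@B0, f@B5, f@B6}  OUT={a@B2, b@B7, c@B5, d@B0, d@B3, e@B0, f@B5, f@B6}

Merge at B0 (entry node, so the boundary value {} is joined with the incoming edge(s)): IN[B0] = {} ⊔ OUT[B3] = {a@B2, b@B1, c@B0, d@B3, e@B0}
Applying B0's transfer function to that IN value gives OUT[B0] (row B0 above).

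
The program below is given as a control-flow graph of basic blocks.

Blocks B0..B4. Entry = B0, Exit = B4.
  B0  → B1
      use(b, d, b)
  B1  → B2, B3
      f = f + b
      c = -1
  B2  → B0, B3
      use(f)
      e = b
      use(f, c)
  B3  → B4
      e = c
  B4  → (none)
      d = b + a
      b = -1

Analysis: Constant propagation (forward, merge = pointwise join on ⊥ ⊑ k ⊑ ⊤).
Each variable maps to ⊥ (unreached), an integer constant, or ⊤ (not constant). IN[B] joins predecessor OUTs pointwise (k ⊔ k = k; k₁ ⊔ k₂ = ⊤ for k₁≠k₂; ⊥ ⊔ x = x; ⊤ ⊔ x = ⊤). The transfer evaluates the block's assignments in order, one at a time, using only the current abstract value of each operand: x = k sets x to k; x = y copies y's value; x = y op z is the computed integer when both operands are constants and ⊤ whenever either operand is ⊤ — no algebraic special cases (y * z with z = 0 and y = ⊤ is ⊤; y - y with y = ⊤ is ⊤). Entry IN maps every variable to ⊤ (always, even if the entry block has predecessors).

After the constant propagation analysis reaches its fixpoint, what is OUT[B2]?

Answer: {a: ⊤, b: ⊤, c: -1, d: ⊤, e: ⊤, f: ⊤}

Derivation:
Converged values:
  B0:  IN=(all ⊤)  OUT=(all ⊤)
  B1:  IN=(all ⊤)  OUT={c:-1; rest ⊤}
  B2:  IN={c:-1; rest ⊤}  OUT={c:-1; rest ⊤}
  B3:  IN={c:-1; rest ⊤}  OUT={c:-1, e:-1; rest ⊤}
  B4:  IN={c:-1, e:-1; rest ⊤}  OUT={b:-1, c:-1, e:-1; rest ⊤}

Merge at B2: IN[B2] = OUT[B1] = {a: ⊤, b: ⊤, c: -1, d: ⊤, e: ⊤, f: ⊤}
Applying B2's transfer function to that IN value gives OUT[B2] (row B2 above).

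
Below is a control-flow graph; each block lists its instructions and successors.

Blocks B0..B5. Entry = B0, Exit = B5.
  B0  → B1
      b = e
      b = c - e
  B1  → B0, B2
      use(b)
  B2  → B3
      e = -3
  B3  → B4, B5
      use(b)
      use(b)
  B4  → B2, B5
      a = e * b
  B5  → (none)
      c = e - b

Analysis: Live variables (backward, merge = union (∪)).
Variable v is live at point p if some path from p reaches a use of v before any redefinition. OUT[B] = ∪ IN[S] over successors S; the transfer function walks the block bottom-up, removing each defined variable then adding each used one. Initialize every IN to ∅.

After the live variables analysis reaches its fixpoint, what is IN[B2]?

Answer: {b}

Derivation:
Converged values:
  B0:   IN={c, e}   OUT={b, c, e}
  B1:   IN={b, c, e}   OUT={b, c, e}
  B2:   IN={b}   OUT={b, e}
  B3:   IN={b, e}   OUT={b, e}
  B4:   IN={b, e}   OUT={b, e}
  B5:   IN={b, e}   OUT={}

Merge at B2: OUT[B2] = IN[B3] = {b, e}
Applying B2's transfer function to that OUT value gives IN[B2] (row B2 above).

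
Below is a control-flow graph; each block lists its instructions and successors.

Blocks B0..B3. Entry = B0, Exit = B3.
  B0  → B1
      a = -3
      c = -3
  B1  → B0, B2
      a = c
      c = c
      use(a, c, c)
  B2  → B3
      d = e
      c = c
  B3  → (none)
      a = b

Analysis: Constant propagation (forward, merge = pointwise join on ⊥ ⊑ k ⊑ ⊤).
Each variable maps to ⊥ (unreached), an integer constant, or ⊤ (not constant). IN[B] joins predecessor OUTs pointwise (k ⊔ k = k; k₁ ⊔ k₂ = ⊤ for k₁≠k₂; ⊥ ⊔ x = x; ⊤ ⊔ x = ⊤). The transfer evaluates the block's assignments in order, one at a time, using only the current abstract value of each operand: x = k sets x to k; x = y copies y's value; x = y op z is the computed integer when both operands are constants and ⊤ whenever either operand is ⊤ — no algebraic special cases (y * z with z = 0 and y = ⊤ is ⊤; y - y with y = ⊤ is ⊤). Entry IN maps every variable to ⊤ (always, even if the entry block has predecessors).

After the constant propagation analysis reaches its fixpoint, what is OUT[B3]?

Answer: {a: ⊤, b: ⊤, c: -3, d: ⊤, e: ⊤, f: ⊤}

Trace:
Per-block solution:
  B0:   IN=(all ⊤)   OUT={a:-3, c:-3; rest ⊤}
  B1:   IN={a:-3, c:-3; rest ⊤}   OUT={a:-3, c:-3; rest ⊤}
  B2:   IN={a:-3, c:-3; rest ⊤}   OUT={a:-3, c:-3; rest ⊤}
  B3:   IN={a:-3, c:-3; rest ⊤}   OUT={c:-3; rest ⊤}

Merge at B3: IN[B3] = OUT[B2] = {a: -3, b: ⊤, c: -3, d: ⊤, e: ⊤, f: ⊤}
Applying B3's transfer function to that IN value gives OUT[B3] (row B3 above).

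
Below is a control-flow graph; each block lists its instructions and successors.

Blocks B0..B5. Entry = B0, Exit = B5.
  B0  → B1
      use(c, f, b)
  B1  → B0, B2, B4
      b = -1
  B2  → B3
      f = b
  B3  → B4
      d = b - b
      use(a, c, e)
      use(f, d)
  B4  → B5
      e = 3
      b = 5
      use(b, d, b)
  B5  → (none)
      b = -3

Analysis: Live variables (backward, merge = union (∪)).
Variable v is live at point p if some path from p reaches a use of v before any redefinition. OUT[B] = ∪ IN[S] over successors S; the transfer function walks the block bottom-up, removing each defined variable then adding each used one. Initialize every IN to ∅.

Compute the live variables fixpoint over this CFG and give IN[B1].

Fixpoint table:
  B0: | IN={a, b, c, d, e, f} | OUT={a, c, d, e, f}
  B1: | IN={a, c, d, e, f} | OUT={a, b, c, d, e, f}
  B2: | IN={a, b, c, e} | OUT={a, b, c, e, f}
  B3: | IN={a, b, c, e, f} | OUT={d}
  B4: | IN={d} | OUT={}
  B5: | IN={} | OUT={}

Merge at B1: OUT[B1] = IN[B0] ⊔ IN[B2] ⊔ IN[B4] = {a, b, c, d, e, f}
Applying B1's transfer function to that OUT value gives IN[B1] (row B1 above).

Answer: {a, c, d, e, f}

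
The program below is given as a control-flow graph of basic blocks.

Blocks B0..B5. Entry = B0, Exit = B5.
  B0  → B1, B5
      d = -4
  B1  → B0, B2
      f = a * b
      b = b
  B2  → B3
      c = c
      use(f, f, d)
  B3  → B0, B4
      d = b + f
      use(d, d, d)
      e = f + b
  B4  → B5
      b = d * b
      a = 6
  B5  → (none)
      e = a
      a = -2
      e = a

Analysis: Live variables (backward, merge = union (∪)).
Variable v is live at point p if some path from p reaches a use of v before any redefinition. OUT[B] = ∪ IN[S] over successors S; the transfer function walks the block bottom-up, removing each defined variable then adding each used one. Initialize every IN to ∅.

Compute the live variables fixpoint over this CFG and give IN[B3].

Converged values:
  B0:  IN={a, b, c}  OUT={a, b, c, d}
  B1:  IN={a, b, c, d}  OUT={a, b, c, d, f}
  B2:  IN={a, b, c, d, f}  OUT={a, b, c, f}
  B3:  IN={a, b, c, f}  OUT={a, b, c, d}
  B4:  IN={b, d}  OUT={a}
  B5:  IN={a}  OUT={}

Merge at B3: OUT[B3] = IN[B0] ⊔ IN[B4] = {a, b, c, d}
Applying B3's transfer function to that OUT value gives IN[B3] (row B3 above).

Answer: {a, b, c, f}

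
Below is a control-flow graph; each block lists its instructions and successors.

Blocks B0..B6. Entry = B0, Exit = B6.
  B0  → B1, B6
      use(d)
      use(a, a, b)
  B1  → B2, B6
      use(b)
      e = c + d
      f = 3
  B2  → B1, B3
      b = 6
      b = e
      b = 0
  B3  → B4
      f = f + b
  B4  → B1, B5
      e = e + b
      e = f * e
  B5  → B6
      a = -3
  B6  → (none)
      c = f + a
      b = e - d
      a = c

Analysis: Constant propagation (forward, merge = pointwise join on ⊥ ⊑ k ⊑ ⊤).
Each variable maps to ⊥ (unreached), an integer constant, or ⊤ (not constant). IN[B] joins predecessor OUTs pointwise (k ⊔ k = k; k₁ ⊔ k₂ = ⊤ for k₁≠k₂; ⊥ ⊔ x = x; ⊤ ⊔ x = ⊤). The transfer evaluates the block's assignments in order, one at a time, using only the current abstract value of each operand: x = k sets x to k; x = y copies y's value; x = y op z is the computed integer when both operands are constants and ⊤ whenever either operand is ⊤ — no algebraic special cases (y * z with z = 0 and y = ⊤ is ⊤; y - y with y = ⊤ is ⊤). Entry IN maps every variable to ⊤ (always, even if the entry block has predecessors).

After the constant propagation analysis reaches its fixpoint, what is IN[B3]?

Answer: {a: ⊤, b: 0, c: ⊤, d: ⊤, e: ⊤, f: 3}

Trace:
Converged values:
  B0:   IN=(all ⊤)   OUT=(all ⊤)
  B1:   IN=(all ⊤)   OUT={f:3; rest ⊤}
  B2:   IN={f:3; rest ⊤}   OUT={b:0, f:3; rest ⊤}
  B3:   IN={b:0, f:3; rest ⊤}   OUT={b:0, f:3; rest ⊤}
  B4:   IN={b:0, f:3; rest ⊤}   OUT={b:0, f:3; rest ⊤}
  B5:   IN={b:0, f:3; rest ⊤}   OUT={a:-3, b:0, f:3; rest ⊤}
  B6:   IN=(all ⊤)   OUT=(all ⊤)

Merge at B3: IN[B3] = OUT[B2] = {a: ⊤, b: 0, c: ⊤, d: ⊤, e: ⊤, f: 3}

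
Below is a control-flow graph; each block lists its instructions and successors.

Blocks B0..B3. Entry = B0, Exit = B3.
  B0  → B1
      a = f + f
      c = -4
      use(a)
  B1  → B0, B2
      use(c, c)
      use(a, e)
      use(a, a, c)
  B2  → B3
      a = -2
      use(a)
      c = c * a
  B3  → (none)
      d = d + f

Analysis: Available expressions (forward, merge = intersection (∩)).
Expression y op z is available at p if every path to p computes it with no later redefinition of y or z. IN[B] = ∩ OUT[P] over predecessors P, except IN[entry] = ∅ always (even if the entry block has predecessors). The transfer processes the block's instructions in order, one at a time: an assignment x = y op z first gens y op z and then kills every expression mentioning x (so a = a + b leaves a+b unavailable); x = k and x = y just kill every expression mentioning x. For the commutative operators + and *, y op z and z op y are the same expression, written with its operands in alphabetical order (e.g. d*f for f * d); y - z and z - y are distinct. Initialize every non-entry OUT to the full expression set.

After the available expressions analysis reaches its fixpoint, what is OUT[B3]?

Answer: {f+f}

Working:
Fixpoint table:
  B0:  IN={}  OUT={f+f}
  B1:  IN={f+f}  OUT={f+f}
  B2:  IN={f+f}  OUT={f+f}
  B3:  IN={f+f}  OUT={f+f}

Merge at B3: IN[B3] = OUT[B2] = {f+f}
Applying B3's transfer function to that IN value gives OUT[B3] (row B3 above).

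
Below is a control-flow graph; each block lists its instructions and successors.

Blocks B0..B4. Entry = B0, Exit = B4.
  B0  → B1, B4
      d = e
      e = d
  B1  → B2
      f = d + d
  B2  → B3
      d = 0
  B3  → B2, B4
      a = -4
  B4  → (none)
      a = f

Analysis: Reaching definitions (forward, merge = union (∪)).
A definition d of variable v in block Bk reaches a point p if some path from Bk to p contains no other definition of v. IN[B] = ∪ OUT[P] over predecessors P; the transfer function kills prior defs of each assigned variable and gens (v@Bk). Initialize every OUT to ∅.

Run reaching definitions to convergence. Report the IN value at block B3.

Per-block solution:
  B0: | IN={} | OUT={d@B0, e@B0}
  B1: | IN={d@B0, e@B0} | OUT={d@B0, e@B0, f@B1}
  B2: | IN={a@B3, d@B0, d@B2, e@B0, f@B1} | OUT={a@B3, d@B2, e@B0, f@B1}
  B3: | IN={a@B3, d@B2, e@B0, f@B1} | OUT={a@B3, d@B2, e@B0, f@B1}
  B4: | IN={a@B3, d@B0, d@B2, e@B0, f@B1} | OUT={a@B4, d@B0, d@B2, e@B0, f@B1}

Merge at B3: IN[B3] = OUT[B2] = {a@B3, d@B2, e@B0, f@B1}

Answer: {a@B3, d@B2, e@B0, f@B1}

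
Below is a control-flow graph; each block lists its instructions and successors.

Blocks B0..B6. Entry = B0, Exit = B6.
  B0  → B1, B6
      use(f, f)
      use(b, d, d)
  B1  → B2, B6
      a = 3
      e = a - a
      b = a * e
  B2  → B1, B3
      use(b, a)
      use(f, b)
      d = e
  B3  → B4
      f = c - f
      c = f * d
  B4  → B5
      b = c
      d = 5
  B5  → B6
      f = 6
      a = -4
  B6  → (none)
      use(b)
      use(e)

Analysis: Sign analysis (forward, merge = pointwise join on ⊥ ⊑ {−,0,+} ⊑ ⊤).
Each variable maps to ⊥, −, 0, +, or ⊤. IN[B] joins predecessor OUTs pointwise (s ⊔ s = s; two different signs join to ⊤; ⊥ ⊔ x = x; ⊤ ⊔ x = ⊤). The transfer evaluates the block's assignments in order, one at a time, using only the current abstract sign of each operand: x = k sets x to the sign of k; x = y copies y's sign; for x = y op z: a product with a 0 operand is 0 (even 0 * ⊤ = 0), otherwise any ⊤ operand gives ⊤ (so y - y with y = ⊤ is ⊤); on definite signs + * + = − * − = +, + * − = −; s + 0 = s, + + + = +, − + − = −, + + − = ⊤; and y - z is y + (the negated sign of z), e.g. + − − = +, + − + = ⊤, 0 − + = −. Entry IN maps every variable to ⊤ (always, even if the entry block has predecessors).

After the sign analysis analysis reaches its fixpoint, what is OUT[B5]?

Answer: {a: -, b: ⊤, c: ⊤, d: +, e: ⊤, f: +}

Trace:
Fixpoint table:
  B0: | IN=(all ⊤) | OUT=(all ⊤)
  B1: | IN=(all ⊤) | OUT={a:+; rest ⊤}
  B2: | IN={a:+; rest ⊤} | OUT={a:+; rest ⊤}
  B3: | IN={a:+; rest ⊤} | OUT={a:+; rest ⊤}
  B4: | IN={a:+; rest ⊤} | OUT={a:+, d:+; rest ⊤}
  B5: | IN={a:+, d:+; rest ⊤} | OUT={a:-, d:+, f:+; rest ⊤}
  B6: | IN=(all ⊤) | OUT=(all ⊤)

Merge at B5: IN[B5] = OUT[B4] = {a: +, b: ⊤, c: ⊤, d: +, e: ⊤, f: ⊤}
Applying B5's transfer function to that IN value gives OUT[B5] (row B5 above).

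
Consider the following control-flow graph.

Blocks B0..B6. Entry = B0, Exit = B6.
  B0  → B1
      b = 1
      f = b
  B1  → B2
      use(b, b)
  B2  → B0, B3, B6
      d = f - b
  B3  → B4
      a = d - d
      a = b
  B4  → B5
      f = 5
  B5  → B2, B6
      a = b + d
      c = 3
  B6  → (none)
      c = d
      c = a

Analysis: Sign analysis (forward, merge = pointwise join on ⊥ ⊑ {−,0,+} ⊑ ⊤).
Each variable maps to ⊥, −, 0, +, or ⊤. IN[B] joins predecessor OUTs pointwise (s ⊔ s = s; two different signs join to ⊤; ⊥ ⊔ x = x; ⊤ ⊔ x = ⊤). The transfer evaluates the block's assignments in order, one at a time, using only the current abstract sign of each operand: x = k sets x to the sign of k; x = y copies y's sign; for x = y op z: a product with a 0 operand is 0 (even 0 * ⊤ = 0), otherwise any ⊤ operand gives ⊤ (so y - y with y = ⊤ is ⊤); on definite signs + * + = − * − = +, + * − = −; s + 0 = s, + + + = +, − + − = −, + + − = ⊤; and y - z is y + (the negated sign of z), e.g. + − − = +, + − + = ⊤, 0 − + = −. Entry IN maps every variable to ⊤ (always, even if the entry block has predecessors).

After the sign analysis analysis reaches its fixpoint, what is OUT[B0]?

Answer: {a: ⊤, b: +, c: ⊤, d: ⊤, e: ⊤, f: +}

Derivation:
Fixpoint table:
  B0: | IN=(all ⊤) | OUT={b:+, f:+; rest ⊤}
  B1: | IN={b:+, f:+; rest ⊤} | OUT={b:+, f:+; rest ⊤}
  B2: | IN={b:+, f:+; rest ⊤} | OUT={b:+, f:+; rest ⊤}
  B3: | IN={b:+, f:+; rest ⊤} | OUT={a:+, b:+, f:+; rest ⊤}
  B4: | IN={a:+, b:+, f:+; rest ⊤} | OUT={a:+, b:+, f:+; rest ⊤}
  B5: | IN={a:+, b:+, f:+; rest ⊤} | OUT={b:+, c:+, f:+; rest ⊤}
  B6: | IN={b:+, f:+; rest ⊤} | OUT={b:+, f:+; rest ⊤}

Merge at B0 (entry node, so the boundary value (all ⊤) is joined with the incoming edge(s)): IN[B0] = (all ⊤) ⊔ OUT[B2] = {a: ⊤, b: ⊤, c: ⊤, d: ⊤, e: ⊤, f: ⊤}
Applying B0's transfer function to that IN value gives OUT[B0] (row B0 above).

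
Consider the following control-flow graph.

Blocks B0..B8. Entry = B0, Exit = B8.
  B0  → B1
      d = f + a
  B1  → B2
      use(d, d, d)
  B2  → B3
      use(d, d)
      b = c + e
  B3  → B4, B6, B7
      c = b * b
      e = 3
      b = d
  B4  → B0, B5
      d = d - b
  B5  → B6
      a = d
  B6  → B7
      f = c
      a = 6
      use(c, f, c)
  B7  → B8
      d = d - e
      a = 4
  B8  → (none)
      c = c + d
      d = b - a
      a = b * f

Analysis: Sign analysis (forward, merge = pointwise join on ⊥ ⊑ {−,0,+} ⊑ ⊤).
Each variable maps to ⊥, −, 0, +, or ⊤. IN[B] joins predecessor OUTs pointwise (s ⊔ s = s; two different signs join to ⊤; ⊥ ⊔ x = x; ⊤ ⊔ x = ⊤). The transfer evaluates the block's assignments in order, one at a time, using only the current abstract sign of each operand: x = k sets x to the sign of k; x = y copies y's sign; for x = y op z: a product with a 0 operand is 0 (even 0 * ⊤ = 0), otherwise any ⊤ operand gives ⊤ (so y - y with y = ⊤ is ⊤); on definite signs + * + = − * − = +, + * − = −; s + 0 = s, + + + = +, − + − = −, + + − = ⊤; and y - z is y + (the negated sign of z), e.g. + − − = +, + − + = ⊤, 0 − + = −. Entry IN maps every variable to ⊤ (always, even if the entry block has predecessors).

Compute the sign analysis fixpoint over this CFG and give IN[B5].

Per-block solution:
  B0:  IN=(all ⊤)  OUT=(all ⊤)
  B1:  IN=(all ⊤)  OUT=(all ⊤)
  B2:  IN=(all ⊤)  OUT=(all ⊤)
  B3:  IN=(all ⊤)  OUT={e:+; rest ⊤}
  B4:  IN={e:+; rest ⊤}  OUT={e:+; rest ⊤}
  B5:  IN={e:+; rest ⊤}  OUT={e:+; rest ⊤}
  B6:  IN={e:+; rest ⊤}  OUT={a:+, e:+; rest ⊤}
  B7:  IN={e:+; rest ⊤}  OUT={a:+, e:+; rest ⊤}
  B8:  IN={a:+, e:+; rest ⊤}  OUT={e:+; rest ⊤}

Merge at B5: IN[B5] = OUT[B4] = {a: ⊤, b: ⊤, c: ⊤, d: ⊤, e: +, f: ⊤}

Answer: {a: ⊤, b: ⊤, c: ⊤, d: ⊤, e: +, f: ⊤}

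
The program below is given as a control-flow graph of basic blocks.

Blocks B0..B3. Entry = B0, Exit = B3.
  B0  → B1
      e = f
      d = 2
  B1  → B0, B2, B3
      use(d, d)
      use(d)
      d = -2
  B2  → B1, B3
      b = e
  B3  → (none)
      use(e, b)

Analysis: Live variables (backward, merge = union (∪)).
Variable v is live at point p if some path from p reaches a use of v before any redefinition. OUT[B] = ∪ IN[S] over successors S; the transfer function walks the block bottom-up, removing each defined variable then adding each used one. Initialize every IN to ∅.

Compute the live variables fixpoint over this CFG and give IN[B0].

Answer: {b, f}

Working:
Fixpoint table:
  B0:  IN={b, f}  OUT={b, d, e, f}
  B1:  IN={b, d, e, f}  OUT={b, d, e, f}
  B2:  IN={d, e, f}  OUT={b, d, e, f}
  B3:  IN={b, e}  OUT={}

Merge at B0: OUT[B0] = IN[B1] = {b, d, e, f}
Applying B0's transfer function to that OUT value gives IN[B0] (row B0 above).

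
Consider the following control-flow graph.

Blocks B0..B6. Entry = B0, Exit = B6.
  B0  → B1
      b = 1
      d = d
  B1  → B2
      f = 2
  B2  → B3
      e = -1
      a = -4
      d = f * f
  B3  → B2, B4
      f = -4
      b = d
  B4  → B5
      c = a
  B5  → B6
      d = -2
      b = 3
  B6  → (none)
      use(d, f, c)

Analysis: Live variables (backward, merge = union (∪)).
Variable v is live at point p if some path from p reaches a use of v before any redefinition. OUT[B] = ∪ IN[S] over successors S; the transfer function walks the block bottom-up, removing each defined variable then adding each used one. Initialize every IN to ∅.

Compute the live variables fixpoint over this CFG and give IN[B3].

Answer: {a, d}

Derivation:
Converged values:
  B0:   IN={d}   OUT={}
  B1:   IN={}   OUT={f}
  B2:   IN={f}   OUT={a, d}
  B3:   IN={a, d}   OUT={a, f}
  B4:   IN={a, f}   OUT={c, f}
  B5:   IN={c, f}   OUT={c, d, f}
  B6:   IN={c, d, f}   OUT={}

Merge at B3: OUT[B3] = IN[B2] ⊔ IN[B4] = {a, f}
Applying B3's transfer function to that OUT value gives IN[B3] (row B3 above).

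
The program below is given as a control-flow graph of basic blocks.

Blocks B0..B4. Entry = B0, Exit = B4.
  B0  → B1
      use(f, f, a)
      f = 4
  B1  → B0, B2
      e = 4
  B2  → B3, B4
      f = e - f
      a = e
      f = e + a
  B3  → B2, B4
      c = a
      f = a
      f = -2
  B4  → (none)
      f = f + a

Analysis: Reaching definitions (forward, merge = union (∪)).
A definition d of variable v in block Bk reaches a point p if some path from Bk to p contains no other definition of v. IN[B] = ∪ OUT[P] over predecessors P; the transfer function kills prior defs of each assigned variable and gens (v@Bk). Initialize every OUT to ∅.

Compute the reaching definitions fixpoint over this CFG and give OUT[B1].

Answer: {e@B1, f@B0}

Derivation:
Fixpoint table:
  B0:   IN={e@B1, f@B0}   OUT={e@B1, f@B0}
  B1:   IN={e@B1, f@B0}   OUT={e@B1, f@B0}
  B2:   IN={a@B2, c@B3, e@B1, f@B0, f@B3}   OUT={a@B2, c@B3, e@B1, f@B2}
  B3:   IN={a@B2, c@B3, e@B1, f@B2}   OUT={a@B2, c@B3, e@B1, f@B3}
  B4:   IN={a@B2, c@B3, e@B1, f@B2, f@B3}   OUT={a@B2, c@B3, e@B1, f@B4}

Merge at B1: IN[B1] = OUT[B0] = {e@B1, f@B0}
Applying B1's transfer function to that IN value gives OUT[B1] (row B1 above).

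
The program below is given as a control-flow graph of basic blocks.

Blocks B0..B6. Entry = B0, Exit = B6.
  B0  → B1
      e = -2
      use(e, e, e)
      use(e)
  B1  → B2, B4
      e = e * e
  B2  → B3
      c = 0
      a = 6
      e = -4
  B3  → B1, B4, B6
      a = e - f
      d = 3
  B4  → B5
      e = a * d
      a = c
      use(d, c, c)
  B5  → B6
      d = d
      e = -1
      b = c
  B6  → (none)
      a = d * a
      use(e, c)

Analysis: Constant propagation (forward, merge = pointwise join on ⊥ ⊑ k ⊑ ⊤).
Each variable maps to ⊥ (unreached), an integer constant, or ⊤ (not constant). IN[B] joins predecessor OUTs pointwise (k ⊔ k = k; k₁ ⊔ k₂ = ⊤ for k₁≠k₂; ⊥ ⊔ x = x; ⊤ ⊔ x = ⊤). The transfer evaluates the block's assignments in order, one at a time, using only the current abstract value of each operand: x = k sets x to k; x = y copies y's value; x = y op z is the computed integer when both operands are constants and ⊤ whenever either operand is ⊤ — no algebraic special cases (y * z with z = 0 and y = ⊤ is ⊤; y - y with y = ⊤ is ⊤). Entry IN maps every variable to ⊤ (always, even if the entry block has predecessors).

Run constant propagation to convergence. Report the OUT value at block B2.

Converged values:
  B0:   IN=(all ⊤)   OUT={e:-2; rest ⊤}
  B1:   IN=(all ⊤)   OUT=(all ⊤)
  B2:   IN=(all ⊤)   OUT={a:6, c:0, e:-4; rest ⊤}
  B3:   IN={a:6, c:0, e:-4; rest ⊤}   OUT={c:0, d:3, e:-4; rest ⊤}
  B4:   IN=(all ⊤)   OUT=(all ⊤)
  B5:   IN=(all ⊤)   OUT={e:-1; rest ⊤}
  B6:   IN=(all ⊤)   OUT=(all ⊤)

Merge at B2: IN[B2] = OUT[B1] = {a: ⊤, b: ⊤, c: ⊤, d: ⊤, e: ⊤, f: ⊤}
Applying B2's transfer function to that IN value gives OUT[B2] (row B2 above).

Answer: {a: 6, b: ⊤, c: 0, d: ⊤, e: -4, f: ⊤}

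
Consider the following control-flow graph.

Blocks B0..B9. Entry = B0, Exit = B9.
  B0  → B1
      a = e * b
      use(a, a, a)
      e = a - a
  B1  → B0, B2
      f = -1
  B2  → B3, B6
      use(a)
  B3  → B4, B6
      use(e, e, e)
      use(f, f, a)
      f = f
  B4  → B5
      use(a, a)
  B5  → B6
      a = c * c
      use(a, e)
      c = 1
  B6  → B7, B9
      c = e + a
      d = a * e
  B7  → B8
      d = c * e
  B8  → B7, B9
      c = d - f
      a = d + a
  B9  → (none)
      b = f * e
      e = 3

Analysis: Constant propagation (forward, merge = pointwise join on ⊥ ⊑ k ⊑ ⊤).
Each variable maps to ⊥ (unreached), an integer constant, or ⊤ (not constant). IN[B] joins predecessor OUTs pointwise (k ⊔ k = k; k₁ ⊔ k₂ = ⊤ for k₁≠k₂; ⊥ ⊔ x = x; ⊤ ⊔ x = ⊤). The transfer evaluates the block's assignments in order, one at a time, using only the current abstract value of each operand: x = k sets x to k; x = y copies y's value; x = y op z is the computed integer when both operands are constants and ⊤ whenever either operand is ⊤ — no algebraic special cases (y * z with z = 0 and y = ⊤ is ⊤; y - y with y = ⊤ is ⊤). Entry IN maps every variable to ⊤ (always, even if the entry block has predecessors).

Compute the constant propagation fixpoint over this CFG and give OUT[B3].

Per-block solution:
  B0: | IN=(all ⊤) | OUT=(all ⊤)
  B1: | IN=(all ⊤) | OUT={f:-1; rest ⊤}
  B2: | IN={f:-1; rest ⊤} | OUT={f:-1; rest ⊤}
  B3: | IN={f:-1; rest ⊤} | OUT={f:-1; rest ⊤}
  B4: | IN={f:-1; rest ⊤} | OUT={f:-1; rest ⊤}
  B5: | IN={f:-1; rest ⊤} | OUT={c:1, f:-1; rest ⊤}
  B6: | IN={f:-1; rest ⊤} | OUT={f:-1; rest ⊤}
  B7: | IN={f:-1; rest ⊤} | OUT={f:-1; rest ⊤}
  B8: | IN={f:-1; rest ⊤} | OUT={f:-1; rest ⊤}
  B9: | IN={f:-1; rest ⊤} | OUT={e:3, f:-1; rest ⊤}

Merge at B3: IN[B3] = OUT[B2] = {a: ⊤, b: ⊤, c: ⊤, d: ⊤, e: ⊤, f: -1}
Applying B3's transfer function to that IN value gives OUT[B3] (row B3 above).

Answer: {a: ⊤, b: ⊤, c: ⊤, d: ⊤, e: ⊤, f: -1}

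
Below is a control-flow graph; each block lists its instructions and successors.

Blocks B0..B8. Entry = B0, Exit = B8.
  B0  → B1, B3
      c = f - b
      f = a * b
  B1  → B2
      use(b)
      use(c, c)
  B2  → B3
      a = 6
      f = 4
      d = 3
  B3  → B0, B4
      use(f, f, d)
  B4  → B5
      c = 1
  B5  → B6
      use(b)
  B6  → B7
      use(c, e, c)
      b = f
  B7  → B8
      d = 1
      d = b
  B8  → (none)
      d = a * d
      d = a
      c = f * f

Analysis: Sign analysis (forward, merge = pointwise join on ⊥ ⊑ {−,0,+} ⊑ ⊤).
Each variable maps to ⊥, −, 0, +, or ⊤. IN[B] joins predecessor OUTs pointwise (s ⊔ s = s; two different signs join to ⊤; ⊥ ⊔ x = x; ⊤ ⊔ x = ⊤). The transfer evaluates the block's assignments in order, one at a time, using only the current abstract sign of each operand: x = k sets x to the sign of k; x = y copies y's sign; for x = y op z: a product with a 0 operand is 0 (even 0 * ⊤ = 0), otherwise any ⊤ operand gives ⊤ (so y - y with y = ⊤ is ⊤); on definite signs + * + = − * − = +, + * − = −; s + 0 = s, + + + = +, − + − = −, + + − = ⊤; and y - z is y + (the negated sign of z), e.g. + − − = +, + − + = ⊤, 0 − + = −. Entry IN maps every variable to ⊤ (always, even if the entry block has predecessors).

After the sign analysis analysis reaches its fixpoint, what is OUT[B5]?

Per-block solution:
  B0:  IN=(all ⊤)  OUT=(all ⊤)
  B1:  IN=(all ⊤)  OUT=(all ⊤)
  B2:  IN=(all ⊤)  OUT={a:+, d:+, f:+; rest ⊤}
  B3:  IN=(all ⊤)  OUT=(all ⊤)
  B4:  IN=(all ⊤)  OUT={c:+; rest ⊤}
  B5:  IN={c:+; rest ⊤}  OUT={c:+; rest ⊤}
  B6:  IN={c:+; rest ⊤}  OUT={c:+; rest ⊤}
  B7:  IN={c:+; rest ⊤}  OUT={c:+; rest ⊤}
  B8:  IN={c:+; rest ⊤}  OUT=(all ⊤)

Merge at B5: IN[B5] = OUT[B4] = {a: ⊤, b: ⊤, c: +, d: ⊤, e: ⊤, f: ⊤}
Applying B5's transfer function to that IN value gives OUT[B5] (row B5 above).

Answer: {a: ⊤, b: ⊤, c: +, d: ⊤, e: ⊤, f: ⊤}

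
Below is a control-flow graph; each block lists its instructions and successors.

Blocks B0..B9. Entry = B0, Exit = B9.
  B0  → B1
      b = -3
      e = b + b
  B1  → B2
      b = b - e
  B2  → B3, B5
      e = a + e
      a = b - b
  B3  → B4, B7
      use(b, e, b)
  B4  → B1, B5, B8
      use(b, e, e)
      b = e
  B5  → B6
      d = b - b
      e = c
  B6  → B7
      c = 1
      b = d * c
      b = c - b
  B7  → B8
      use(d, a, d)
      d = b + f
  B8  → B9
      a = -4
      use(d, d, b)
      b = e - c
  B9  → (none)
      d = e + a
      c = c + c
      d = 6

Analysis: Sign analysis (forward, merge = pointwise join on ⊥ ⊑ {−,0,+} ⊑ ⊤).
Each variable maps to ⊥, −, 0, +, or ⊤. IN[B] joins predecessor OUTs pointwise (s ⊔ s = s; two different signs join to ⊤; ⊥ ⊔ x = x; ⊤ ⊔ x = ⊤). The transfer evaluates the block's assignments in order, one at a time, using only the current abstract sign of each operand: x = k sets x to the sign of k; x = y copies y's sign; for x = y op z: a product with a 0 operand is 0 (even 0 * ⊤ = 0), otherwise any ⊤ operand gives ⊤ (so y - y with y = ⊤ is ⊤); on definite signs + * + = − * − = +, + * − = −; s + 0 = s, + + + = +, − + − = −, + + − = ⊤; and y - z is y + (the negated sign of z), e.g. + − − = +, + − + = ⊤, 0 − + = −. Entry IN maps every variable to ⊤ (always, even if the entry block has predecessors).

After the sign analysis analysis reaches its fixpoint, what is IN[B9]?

Answer: {a: -, b: ⊤, c: ⊤, d: ⊤, e: ⊤, f: ⊤}

Derivation:
Converged values:
  B0:  IN=(all ⊤)  OUT={b:-, e:-; rest ⊤}
  B1:  IN=(all ⊤)  OUT=(all ⊤)
  B2:  IN=(all ⊤)  OUT=(all ⊤)
  B3:  IN=(all ⊤)  OUT=(all ⊤)
  B4:  IN=(all ⊤)  OUT=(all ⊤)
  B5:  IN=(all ⊤)  OUT=(all ⊤)
  B6:  IN=(all ⊤)  OUT={c:+; rest ⊤}
  B7:  IN=(all ⊤)  OUT=(all ⊤)
  B8:  IN=(all ⊤)  OUT={a:-; rest ⊤}
  B9:  IN={a:-; rest ⊤}  OUT={a:-, d:+; rest ⊤}

Merge at B9: IN[B9] = OUT[B8] = {a: -, b: ⊤, c: ⊤, d: ⊤, e: ⊤, f: ⊤}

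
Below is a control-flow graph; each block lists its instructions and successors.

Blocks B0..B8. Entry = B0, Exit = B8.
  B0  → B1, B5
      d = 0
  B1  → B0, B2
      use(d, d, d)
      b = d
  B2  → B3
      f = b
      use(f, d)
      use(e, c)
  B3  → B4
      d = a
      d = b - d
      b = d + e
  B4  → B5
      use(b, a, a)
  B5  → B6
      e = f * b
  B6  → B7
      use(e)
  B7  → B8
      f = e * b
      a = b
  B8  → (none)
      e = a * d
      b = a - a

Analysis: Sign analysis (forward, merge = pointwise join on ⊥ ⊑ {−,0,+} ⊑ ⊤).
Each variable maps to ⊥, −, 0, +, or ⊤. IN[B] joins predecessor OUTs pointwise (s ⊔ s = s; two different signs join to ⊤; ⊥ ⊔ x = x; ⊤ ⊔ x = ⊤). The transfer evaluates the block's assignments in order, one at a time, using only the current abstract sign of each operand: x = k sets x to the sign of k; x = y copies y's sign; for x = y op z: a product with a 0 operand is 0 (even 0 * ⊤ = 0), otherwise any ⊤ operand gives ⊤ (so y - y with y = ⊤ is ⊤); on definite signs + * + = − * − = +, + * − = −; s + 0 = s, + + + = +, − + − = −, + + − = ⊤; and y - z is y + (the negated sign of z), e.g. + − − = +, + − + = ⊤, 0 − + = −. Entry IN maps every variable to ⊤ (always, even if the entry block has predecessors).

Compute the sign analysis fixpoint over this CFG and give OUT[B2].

Per-block solution:
  B0:   IN=(all ⊤)   OUT={d:0; rest ⊤}
  B1:   IN={d:0; rest ⊤}   OUT={b:0, d:0; rest ⊤}
  B2:   IN={b:0, d:0; rest ⊤}   OUT={b:0, d:0, f:0; rest ⊤}
  B3:   IN={b:0, d:0, f:0; rest ⊤}   OUT={f:0; rest ⊤}
  B4:   IN={f:0; rest ⊤}   OUT={f:0; rest ⊤}
  B5:   IN=(all ⊤)   OUT=(all ⊤)
  B6:   IN=(all ⊤)   OUT=(all ⊤)
  B7:   IN=(all ⊤)   OUT=(all ⊤)
  B8:   IN=(all ⊤)   OUT=(all ⊤)

Merge at B2: IN[B2] = OUT[B1] = {a: ⊤, b: 0, c: ⊤, d: 0, e: ⊤, f: ⊤}
Applying B2's transfer function to that IN value gives OUT[B2] (row B2 above).

Answer: {a: ⊤, b: 0, c: ⊤, d: 0, e: ⊤, f: 0}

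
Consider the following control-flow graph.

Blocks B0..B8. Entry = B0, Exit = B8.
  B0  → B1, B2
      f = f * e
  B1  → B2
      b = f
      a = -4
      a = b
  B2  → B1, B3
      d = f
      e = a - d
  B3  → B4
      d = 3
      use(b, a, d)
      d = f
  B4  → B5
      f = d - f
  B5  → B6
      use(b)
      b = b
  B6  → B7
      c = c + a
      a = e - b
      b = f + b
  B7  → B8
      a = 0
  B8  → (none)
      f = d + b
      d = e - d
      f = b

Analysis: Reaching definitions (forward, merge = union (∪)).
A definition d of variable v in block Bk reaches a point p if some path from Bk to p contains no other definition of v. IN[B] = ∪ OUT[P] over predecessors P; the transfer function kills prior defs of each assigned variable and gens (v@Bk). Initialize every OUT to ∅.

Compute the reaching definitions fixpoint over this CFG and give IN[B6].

Answer: {a@B1, b@B5, d@B3, e@B2, f@B4}

Trace:
Per-block solution:
  B0: | IN={} | OUT={f@B0}
  B1: | IN={a@B1, b@B1, d@B2, e@B2, f@B0} | OUT={a@B1, b@B1, d@B2, e@B2, f@B0}
  B2: | IN={a@B1, b@B1, d@B2, e@B2, f@B0} | OUT={a@B1, b@B1, d@B2, e@B2, f@B0}
  B3: | IN={a@B1, b@B1, d@B2, e@B2, f@B0} | OUT={a@B1, b@B1, d@B3, e@B2, f@B0}
  B4: | IN={a@B1, b@B1, d@B3, e@B2, f@B0} | OUT={a@B1, b@B1, d@B3, e@B2, f@B4}
  B5: | IN={a@B1, b@B1, d@B3, e@B2, f@B4} | OUT={a@B1, b@B5, d@B3, e@B2, f@B4}
  B6: | IN={a@B1, b@B5, d@B3, e@B2, f@B4} | OUT={a@B6, b@B6, c@B6, d@B3, e@B2, f@B4}
  B7: | IN={a@B6, b@B6, c@B6, d@B3, e@B2, f@B4} | OUT={a@B7, b@B6, c@B6, d@B3, e@B2, f@B4}
  B8: | IN={a@B7, b@B6, c@B6, d@B3, e@B2, f@B4} | OUT={a@B7, b@B6, c@B6, d@B8, e@B2, f@B8}

Merge at B6: IN[B6] = OUT[B5] = {a@B1, b@B5, d@B3, e@B2, f@B4}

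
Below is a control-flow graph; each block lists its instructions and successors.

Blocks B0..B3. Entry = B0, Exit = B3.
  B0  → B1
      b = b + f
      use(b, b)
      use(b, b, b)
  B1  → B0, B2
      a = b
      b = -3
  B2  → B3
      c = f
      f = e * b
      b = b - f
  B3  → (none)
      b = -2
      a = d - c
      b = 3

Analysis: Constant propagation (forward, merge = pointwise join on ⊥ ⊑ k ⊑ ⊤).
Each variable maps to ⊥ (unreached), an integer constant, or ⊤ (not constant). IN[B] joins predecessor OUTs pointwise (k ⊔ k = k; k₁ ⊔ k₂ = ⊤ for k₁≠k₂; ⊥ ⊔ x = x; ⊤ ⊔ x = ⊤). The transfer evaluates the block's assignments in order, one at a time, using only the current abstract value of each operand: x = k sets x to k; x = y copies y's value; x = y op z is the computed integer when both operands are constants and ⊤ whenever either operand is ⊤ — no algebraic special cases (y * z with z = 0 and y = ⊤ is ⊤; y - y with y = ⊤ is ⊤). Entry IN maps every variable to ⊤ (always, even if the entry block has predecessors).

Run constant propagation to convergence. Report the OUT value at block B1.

Answer: {a: ⊤, b: -3, c: ⊤, d: ⊤, e: ⊤, f: ⊤}

Trace:
Per-block solution:
  B0: | IN=(all ⊤) | OUT=(all ⊤)
  B1: | IN=(all ⊤) | OUT={b:-3; rest ⊤}
  B2: | IN={b:-3; rest ⊤} | OUT=(all ⊤)
  B3: | IN=(all ⊤) | OUT={b:3; rest ⊤}

Merge at B1: IN[B1] = OUT[B0] = {a: ⊤, b: ⊤, c: ⊤, d: ⊤, e: ⊤, f: ⊤}
Applying B1's transfer function to that IN value gives OUT[B1] (row B1 above).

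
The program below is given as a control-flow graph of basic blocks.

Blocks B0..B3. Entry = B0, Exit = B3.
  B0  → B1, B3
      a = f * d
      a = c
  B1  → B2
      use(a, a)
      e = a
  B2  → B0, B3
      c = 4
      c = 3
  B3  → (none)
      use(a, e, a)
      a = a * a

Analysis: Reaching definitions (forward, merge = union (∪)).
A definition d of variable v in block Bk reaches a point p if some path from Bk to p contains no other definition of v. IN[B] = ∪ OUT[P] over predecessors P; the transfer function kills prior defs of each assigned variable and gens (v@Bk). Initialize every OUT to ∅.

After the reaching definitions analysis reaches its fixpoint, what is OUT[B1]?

Answer: {a@B0, c@B2, e@B1}

Working:
Per-block solution:
  B0: | IN={a@B0, c@B2, e@B1} | OUT={a@B0, c@B2, e@B1}
  B1: | IN={a@B0, c@B2, e@B1} | OUT={a@B0, c@B2, e@B1}
  B2: | IN={a@B0, c@B2, e@B1} | OUT={a@B0, c@B2, e@B1}
  B3: | IN={a@B0, c@B2, e@B1} | OUT={a@B3, c@B2, e@B1}

Merge at B1: IN[B1] = OUT[B0] = {a@B0, c@B2, e@B1}
Applying B1's transfer function to that IN value gives OUT[B1] (row B1 above).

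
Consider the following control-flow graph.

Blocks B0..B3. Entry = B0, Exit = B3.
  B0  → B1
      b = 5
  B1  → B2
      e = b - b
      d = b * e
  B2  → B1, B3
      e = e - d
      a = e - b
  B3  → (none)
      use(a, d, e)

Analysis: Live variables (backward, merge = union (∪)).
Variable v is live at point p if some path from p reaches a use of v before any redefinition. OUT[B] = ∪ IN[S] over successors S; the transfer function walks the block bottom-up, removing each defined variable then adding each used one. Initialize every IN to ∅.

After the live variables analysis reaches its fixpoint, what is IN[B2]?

Fixpoint table:
  B0:  IN={}  OUT={b}
  B1:  IN={b}  OUT={b, d, e}
  B2:  IN={b, d, e}  OUT={a, b, d, e}
  B3:  IN={a, d, e}  OUT={}

Merge at B2: OUT[B2] = IN[B1] ⊔ IN[B3] = {a, b, d, e}
Applying B2's transfer function to that OUT value gives IN[B2] (row B2 above).

Answer: {b, d, e}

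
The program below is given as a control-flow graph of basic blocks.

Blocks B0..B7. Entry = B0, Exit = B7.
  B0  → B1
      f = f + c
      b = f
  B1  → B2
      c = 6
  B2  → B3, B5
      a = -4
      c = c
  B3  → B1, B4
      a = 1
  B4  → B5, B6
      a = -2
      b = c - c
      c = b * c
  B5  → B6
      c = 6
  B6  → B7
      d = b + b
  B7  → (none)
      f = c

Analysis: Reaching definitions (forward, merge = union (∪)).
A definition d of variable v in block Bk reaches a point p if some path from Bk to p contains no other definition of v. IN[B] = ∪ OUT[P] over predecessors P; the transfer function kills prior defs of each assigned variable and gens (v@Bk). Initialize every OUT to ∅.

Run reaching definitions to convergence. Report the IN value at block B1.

Answer: {a@B3, b@B0, c@B2, f@B0}

Working:
Converged values:
  B0:   IN={}   OUT={b@B0, f@B0}
  B1:   IN={a@B3, b@B0, c@B2, f@B0}   OUT={a@B3, b@B0, c@B1, f@B0}
  B2:   IN={a@B3, b@B0, c@B1, f@B0}   OUT={a@B2, b@B0, c@B2, f@B0}
  B3:   IN={a@B2, b@B0, c@B2, f@B0}   OUT={a@B3, b@B0, c@B2, f@B0}
  B4:   IN={a@B3, b@B0, c@B2, f@B0}   OUT={a@B4, b@B4, c@B4, f@B0}
  B5:   IN={a@B2, a@B4, b@B0, b@B4, c@B2, c@B4, f@B0}   OUT={a@B2, a@B4, b@B0, b@B4, c@B5, f@B0}
  B6:   IN={a@B2, a@B4, b@B0, b@B4, c@B4, c@B5, f@B0}   OUT={a@B2, a@B4, b@B0, b@B4, c@B4, c@B5, d@B6, f@B0}
  B7:   IN={a@B2, a@B4, b@B0, b@B4, c@B4, c@B5, d@B6, f@B0}   OUT={a@B2, a@B4, b@B0, b@B4, c@B4, c@B5, d@B6, f@B7}

Merge at B1: IN[B1] = OUT[B0] ⊔ OUT[B3] = {a@B3, b@B0, c@B2, f@B0}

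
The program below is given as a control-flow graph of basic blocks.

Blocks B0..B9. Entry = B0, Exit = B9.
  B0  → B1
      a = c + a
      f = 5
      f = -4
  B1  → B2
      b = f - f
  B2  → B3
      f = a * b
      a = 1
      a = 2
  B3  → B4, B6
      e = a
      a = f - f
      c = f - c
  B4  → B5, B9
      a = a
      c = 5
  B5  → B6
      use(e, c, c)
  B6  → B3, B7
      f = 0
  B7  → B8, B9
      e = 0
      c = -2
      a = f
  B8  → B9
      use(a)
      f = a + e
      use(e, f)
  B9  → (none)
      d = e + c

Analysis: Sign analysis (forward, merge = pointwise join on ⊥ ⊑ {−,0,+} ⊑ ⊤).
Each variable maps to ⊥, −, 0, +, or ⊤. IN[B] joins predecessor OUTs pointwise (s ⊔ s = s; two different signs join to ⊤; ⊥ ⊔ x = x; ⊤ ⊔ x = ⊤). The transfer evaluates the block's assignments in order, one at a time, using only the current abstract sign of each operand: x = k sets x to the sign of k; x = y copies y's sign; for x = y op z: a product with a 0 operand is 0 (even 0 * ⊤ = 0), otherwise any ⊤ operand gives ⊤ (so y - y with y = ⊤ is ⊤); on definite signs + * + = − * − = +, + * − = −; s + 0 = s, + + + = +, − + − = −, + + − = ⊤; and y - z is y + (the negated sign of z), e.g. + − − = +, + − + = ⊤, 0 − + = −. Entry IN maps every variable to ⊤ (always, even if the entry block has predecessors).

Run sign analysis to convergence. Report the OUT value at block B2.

Answer: {a: +, b: ⊤, c: ⊤, d: ⊤, e: ⊤, f: ⊤}

Trace:
Per-block solution:
  B0:  IN=(all ⊤)  OUT={f:-; rest ⊤}
  B1:  IN={f:-; rest ⊤}  OUT={f:-; rest ⊤}
  B2:  IN={f:-; rest ⊤}  OUT={a:+; rest ⊤}
  B3:  IN=(all ⊤)  OUT=(all ⊤)
  B4:  IN=(all ⊤)  OUT={c:+; rest ⊤}
  B5:  IN={c:+; rest ⊤}  OUT={c:+; rest ⊤}
  B6:  IN=(all ⊤)  OUT={f:0; rest ⊤}
  B7:  IN={f:0; rest ⊤}  OUT={a:0, c:-, e:0, f:0; rest ⊤}
  B8:  IN={a:0, c:-, e:0, f:0; rest ⊤}  OUT={a:0, c:-, e:0, f:0; rest ⊤}
  B9:  IN=(all ⊤)  OUT=(all ⊤)

Merge at B2: IN[B2] = OUT[B1] = {a: ⊤, b: ⊤, c: ⊤, d: ⊤, e: ⊤, f: -}
Applying B2's transfer function to that IN value gives OUT[B2] (row B2 above).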